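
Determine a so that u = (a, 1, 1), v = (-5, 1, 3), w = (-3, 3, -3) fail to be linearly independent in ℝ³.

a = -3

The vectors are dependent exactly when the determinant of the matrix with rows u, v, w vanishes.
Expanding, det = -12*a - 36.
Setting this to zero gives a = -3.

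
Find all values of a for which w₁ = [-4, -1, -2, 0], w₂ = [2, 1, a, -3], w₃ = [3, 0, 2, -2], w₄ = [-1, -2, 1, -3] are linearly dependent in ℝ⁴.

a = -1/5

Place the vectors as rows of a 4×4 matrix; dependence ⇔ determinant zero.
Cofactor expansion gives det = -5*a - 1.
Setting this to zero gives a = -1/5.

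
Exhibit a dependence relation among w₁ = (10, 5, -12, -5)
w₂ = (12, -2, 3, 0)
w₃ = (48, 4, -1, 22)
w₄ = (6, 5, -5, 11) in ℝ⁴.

Set up α₁w₁ + … + α₄w₄ = 0 and solve the homogeneous system.
A generator of the null space is (0, 3, -1, 2).

3w₂ - w₃ + 2w₄ = 0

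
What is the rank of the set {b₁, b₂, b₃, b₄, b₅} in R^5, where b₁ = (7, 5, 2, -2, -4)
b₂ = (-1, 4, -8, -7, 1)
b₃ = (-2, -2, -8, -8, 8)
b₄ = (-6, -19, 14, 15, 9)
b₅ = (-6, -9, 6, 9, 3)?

Form the matrix with b₁, b₂, b₃, b₄, b₅ as columns and reduce.
Reduction leaves 3 leading entries, giving rank 3.

3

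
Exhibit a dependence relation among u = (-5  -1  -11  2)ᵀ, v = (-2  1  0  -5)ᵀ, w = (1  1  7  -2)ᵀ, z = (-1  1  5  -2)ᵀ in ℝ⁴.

u + 3w - 2z = 0

Write the vectors as columns of a matrix and find a nonzero vector in its null space.
One solution (up to scaling) is (1, 0, 3, -2).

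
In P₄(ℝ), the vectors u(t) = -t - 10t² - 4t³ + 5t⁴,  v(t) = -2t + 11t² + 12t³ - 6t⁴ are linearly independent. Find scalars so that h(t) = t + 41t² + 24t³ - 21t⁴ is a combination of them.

Take coordinate vectors relative to {1, t, …, t⁴}.
Write h = a₁u + a₂v and equate components.
Row-reducing the augmented matrix gives the unique coefficients (a₁, a₂) = (-3, 1).

h = -3u + v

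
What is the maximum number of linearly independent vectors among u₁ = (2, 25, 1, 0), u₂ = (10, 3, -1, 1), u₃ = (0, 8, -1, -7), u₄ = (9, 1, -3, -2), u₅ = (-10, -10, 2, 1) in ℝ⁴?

Put the 4×5 matrix [u₁|u₂|u₃|u₄|u₅] into echelon form.
There are 4 pivot columns, so rank = 4.
(With 5 elements in a 4-dimensional space the rank is at most 4.)

4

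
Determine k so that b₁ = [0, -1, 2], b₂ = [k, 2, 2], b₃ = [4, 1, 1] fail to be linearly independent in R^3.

k = 8

Dependence holds iff the 3×3 matrix [b₁ b₂ b₃] is singular.
Cofactor expansion gives det = 3*k - 24.
This vanishes exactly when k = 8.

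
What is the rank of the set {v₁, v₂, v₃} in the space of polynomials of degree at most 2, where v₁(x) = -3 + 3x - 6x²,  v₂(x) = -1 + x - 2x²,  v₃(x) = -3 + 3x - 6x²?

Use coordinates relative to {1, x, x²}.
Row-reduce the 3×3 matrix with these as rows.
The echelon form has 1 nonzero row, so the rank is 1.

1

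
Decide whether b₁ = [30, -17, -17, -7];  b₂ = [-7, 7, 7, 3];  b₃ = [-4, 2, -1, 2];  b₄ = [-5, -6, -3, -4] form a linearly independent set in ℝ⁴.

The matrix [b₁|b₂|b₃|b₄] has determinant 0.
A zero determinant means the columns are linearly dependent.
Indeed b₁ + 3b₂ + b₃ + b₄ = 0.

linearly dependent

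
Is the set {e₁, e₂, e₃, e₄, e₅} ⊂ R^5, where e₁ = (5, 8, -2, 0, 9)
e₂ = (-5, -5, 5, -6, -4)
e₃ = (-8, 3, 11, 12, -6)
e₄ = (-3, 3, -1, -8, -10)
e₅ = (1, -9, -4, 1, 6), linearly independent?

Place the vectors as rows of a 5×5 matrix and reduce to echelon form.
The reduction yields 5 nonzero rows, so the rank is 5.
Since rank = 5 (the number of vectors), the set is linearly independent.

linearly independent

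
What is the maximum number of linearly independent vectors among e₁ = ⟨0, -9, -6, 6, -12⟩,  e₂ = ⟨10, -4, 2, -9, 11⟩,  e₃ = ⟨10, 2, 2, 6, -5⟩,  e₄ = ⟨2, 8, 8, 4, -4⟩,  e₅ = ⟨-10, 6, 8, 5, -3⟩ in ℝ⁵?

5

Row-reduce the 5×5 matrix with these as rows.
The echelon form has 5 nonzero rows, so the rank is 5.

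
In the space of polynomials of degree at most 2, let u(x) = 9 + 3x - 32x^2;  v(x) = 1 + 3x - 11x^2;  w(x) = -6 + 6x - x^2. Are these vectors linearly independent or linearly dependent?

linearly dependent

Take coordinates with respect to the standard basis {1, x, x^2}.
Row-reduce the matrix whose columns are u, v, w.
The reduction yields 2 nonzero rows, so the rank is 2.
Since rank 2 < 3, the set is linearly dependent.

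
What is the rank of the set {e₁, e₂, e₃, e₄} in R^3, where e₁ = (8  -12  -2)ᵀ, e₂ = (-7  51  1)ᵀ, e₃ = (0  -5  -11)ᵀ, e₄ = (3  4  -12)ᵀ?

rank 3

Form the matrix with e₁, e₂, e₃, e₄ as columns and reduce.
The echelon form has 3 nonzero rows, so the rank is 3.
(With 4 elements in a 3-dimensional space the rank is at most 3.)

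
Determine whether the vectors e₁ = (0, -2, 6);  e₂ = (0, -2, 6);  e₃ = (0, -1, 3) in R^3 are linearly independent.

One vector is a scalar multiple of another, so the set is dependent.

linearly dependent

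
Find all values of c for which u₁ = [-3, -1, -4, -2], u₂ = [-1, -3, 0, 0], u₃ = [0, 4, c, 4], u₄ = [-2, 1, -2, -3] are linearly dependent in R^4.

The vectors are dependent exactly when the determinant of the matrix with rows u₁, u₂, u₃, u₄ vanishes.
The determinant works out to -10*c - 80.
Setting this to zero gives c = -8.

c = -8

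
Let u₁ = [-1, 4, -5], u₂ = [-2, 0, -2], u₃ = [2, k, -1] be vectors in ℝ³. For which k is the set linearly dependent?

Place the vectors as rows of a 3×3 matrix; dependence ⇔ determinant zero.
The determinant works out to 8*k - 24.
This vanishes exactly when k = 3.

k = 3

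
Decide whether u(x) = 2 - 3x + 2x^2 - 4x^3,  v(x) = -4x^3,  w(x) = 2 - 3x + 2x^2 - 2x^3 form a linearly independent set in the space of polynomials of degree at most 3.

Write each element as a coordinate vector in ℝ⁴ using {1, x, …, x^3}.
Place the vectors as rows of a 3×4 matrix and reduce to echelon form.
The reduction yields 2 nonzero rows, so the rank is 2.
Since rank 2 < 3, the set is linearly dependent.

linearly dependent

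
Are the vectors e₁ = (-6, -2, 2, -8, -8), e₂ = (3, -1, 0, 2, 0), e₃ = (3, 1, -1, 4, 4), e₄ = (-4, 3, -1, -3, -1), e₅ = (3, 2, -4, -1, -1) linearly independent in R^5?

One vector is a scalar multiple of another, so the set is dependent.

linearly dependent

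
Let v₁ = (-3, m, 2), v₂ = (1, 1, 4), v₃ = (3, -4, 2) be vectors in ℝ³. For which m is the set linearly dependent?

m = 34/5

Place the vectors as rows of a 3×3 matrix; dependence ⇔ determinant zero.
Cofactor expansion gives det = 10*m - 68.
Solving 10*m - 68 = 0 yields m = 34/5.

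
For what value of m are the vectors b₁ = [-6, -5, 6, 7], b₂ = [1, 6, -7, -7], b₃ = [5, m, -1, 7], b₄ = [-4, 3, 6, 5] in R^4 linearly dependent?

The vectors are dependent exactly when the determinant of the matrix with rows b₁, b₂, b₃, b₄ vanishes.
Cofactor expansion gives det = 58*m + 2552.
This vanishes exactly when m = -44.

m = -44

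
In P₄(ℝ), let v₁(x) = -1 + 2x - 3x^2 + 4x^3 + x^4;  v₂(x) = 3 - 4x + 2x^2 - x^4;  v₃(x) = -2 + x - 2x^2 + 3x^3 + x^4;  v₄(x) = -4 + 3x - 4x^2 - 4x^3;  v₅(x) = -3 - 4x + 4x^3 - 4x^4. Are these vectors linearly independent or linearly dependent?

linearly independent

Take coordinates with respect to the standard basis {1, x, …, x^4}.
The matrix [v₁|v₂|v₃|v₄|v₅] has determinant 585.
A nonzero determinant means the columns are linearly independent.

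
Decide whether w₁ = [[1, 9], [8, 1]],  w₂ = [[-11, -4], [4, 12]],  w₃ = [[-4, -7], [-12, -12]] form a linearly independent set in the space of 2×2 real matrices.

Take coordinates with respect to the standard basis {E₁₁, E₁₂, E₂₁, E₂₂}.
Place the vectors as rows of a 3×4 matrix and reduce to echelon form.
The reduction yields 3 nonzero rows, so the rank is 3.
Since rank = 3 (the number of vectors), the set is linearly independent.

linearly independent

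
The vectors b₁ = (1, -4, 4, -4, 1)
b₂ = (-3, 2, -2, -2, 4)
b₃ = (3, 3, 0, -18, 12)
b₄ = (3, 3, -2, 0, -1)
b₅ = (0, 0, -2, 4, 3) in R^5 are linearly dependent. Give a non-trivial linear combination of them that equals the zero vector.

Solve the homogeneous system with b₁, b₂, b₃, b₄, b₅ as columns by row-reducing the coefficient matrix.
The free variable yields coefficients (3, 3, -1, 3, 0) (any nonzero multiple also works).

3b₁ + 3b₂ - b₃ + 3b₄ = 0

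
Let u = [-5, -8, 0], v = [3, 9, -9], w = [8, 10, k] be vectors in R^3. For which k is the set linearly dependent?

k = 6

The vectors are dependent exactly when the determinant of the matrix with rows u, v, w vanishes.
The determinant works out to 126 - 21*k.
This vanishes exactly when k = 6.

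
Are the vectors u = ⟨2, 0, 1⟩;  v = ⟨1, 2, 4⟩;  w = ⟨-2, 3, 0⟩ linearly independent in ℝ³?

Form the 3×3 matrix with these as columns; its determinant is -17.
A nonzero determinant means the columns are linearly independent.

linearly independent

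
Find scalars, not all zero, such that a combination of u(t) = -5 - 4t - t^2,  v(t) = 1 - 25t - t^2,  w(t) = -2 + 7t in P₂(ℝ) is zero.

Write each element as a vector in ℝ³ using {1, t, t^2}.
Solve the homogeneous system with u, v, w as columns by row-reducing the coefficient matrix.
A generator of the null space is (1, -1, -3).

u - v - 3w = 0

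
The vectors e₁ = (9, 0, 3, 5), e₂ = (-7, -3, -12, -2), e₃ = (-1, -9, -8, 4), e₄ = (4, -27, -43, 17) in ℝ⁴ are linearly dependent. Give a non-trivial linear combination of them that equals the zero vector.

3e₁ + 3e₂ + 2e₃ - e₄ = 0

Row-reduce the matrix with e₁, e₂, e₃, e₄ as columns; the null space gives the coefficients.
A generator of the null space is (3, 3, 2, -1).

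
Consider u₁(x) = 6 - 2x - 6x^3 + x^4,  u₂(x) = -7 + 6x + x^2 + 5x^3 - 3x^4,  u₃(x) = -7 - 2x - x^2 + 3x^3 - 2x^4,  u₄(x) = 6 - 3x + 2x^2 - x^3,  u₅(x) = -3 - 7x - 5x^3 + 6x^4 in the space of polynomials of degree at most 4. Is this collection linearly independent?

Take coordinates with respect to the standard basis {1, x, …, x^4}.
Form the 5×5 matrix with these as columns; its determinant is 3720.
A nonzero determinant means the columns are linearly independent.

linearly independent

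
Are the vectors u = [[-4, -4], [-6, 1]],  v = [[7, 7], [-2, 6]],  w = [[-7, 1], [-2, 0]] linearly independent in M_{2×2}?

linearly independent

Take coordinates with respect to the standard basis {E₁₁, E₁₂, E₂₁, E₂₂}.
Place the vectors as rows of a 3×4 matrix and reduce to echelon form.
The reduction yields 3 nonzero rows, so the rank is 3.
Since rank = 3 (the number of vectors), the set is linearly independent.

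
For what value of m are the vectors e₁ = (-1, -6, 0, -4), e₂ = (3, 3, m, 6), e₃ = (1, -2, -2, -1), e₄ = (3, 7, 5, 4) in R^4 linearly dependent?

Dependence holds iff the 4×4 matrix [e₁ e₂ e₃ e₄] is singular.
Cofactor expansion gives det = 9*m + 243.
Setting this to zero gives m = -27.

m = -27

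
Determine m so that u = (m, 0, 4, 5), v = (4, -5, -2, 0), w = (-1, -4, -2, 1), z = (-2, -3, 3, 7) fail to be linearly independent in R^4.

m = 3/7

Place the vectors as rows of a 4×4 matrix; dependence ⇔ determinant zero.
Cofactor expansion gives det = 35*m - 15.
This vanishes exactly when m = 3/7.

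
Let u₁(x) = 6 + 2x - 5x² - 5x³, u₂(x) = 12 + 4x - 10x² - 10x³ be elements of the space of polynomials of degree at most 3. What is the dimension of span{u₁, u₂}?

Represent each element by its coordinate vector in ℝ⁴.
Form the matrix with u₁, u₂ as columns and reduce.
Exactly 1 pivot survives; hence the rank is 1.

1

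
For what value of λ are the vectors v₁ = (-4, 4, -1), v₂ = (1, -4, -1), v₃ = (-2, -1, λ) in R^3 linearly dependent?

λ = -7/4

Place the vectors as rows of a 3×3 matrix; dependence ⇔ determinant zero.
Expanding, det = 12*λ + 21.
Solving 12*λ + 21 = 0 yields λ = -7/4.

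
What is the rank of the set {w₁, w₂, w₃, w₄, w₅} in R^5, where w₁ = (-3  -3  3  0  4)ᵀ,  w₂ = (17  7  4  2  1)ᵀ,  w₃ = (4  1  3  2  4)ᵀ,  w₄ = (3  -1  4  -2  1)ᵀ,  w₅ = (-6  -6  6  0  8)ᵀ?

Row-reduce the 5×5 matrix with these as rows.
There are 3 pivot columns, so rank = 3.

rank 3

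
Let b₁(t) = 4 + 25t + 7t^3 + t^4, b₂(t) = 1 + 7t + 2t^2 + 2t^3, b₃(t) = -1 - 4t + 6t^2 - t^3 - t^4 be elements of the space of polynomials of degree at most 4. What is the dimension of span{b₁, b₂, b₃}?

Pass to coordinate vectors with respect to the basis {1, t, …, t^4}.
Apply Gaussian elimination to the matrix whose rows are b₁, b₂, b₃.
The echelon form has 2 nonzero rows, so the rank is 2.

2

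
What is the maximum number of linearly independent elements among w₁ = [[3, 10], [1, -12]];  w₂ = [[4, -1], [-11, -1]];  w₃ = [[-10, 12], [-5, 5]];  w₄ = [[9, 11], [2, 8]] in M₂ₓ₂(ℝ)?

Represent each element by its coordinate vector in ℝ⁴.
Row-reduce the 4×4 matrix with these as rows.
Exactly 4 pivots survive; hence the rank is 4.

4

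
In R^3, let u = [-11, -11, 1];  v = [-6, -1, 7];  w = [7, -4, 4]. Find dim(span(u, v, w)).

Put the 3×3 matrix [u|v|w] into echelon form.
There are 3 pivot columns, so rank = 3.

3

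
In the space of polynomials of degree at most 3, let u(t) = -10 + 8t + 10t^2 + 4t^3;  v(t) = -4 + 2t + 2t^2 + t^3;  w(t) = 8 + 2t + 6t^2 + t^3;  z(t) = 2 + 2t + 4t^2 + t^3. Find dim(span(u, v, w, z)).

Use coordinates relative to {1, t, …, t^3}.
Put the 4×4 matrix [u|v|w|z] into echelon form.
The echelon form has 2 nonzero rows, so the rank is 2.

2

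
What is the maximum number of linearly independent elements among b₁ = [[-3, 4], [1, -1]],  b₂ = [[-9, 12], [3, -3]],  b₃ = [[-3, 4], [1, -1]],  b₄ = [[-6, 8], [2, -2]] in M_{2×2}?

1

Represent each element by its coordinate vector in ℝ⁴.
Apply Gaussian elimination to the matrix whose rows are b₁, b₂, b₃, b₄.
There is 1 pivot column, so rank = 1.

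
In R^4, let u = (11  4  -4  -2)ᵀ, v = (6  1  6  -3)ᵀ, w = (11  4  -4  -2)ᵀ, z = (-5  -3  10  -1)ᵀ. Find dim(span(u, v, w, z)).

2

Apply Gaussian elimination to the matrix whose rows are u, v, w, z.
There are 2 pivot columns, so rank = 2.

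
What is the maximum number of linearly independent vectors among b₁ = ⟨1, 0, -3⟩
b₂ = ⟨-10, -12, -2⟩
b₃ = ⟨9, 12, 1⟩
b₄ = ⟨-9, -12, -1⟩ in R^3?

Apply Gaussian elimination to the matrix whose rows are b₁, b₂, b₃, b₄.
Reduction leaves 3 leading entries, giving rank 3.
(With 4 elements in a 3-dimensional space the rank is at most 3.)

3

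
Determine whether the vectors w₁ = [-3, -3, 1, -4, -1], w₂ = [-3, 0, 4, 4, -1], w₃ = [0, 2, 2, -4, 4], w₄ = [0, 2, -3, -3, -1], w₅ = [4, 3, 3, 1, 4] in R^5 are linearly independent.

linearly independent

Form the 5×5 matrix with these as columns; its determinant is -1228.
A nonzero determinant means the columns are linearly independent.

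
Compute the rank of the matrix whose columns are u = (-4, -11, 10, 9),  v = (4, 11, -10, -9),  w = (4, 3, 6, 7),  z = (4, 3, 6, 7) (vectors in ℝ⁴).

rank 2

Apply Gaussian elimination to the matrix whose rows are u, v, w, z.
Exactly 2 pivots survive; hence the rank is 2.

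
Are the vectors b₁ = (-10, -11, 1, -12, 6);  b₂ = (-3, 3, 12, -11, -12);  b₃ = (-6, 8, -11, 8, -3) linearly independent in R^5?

Place the vectors as rows of a 3×5 matrix and reduce to echelon form.
The reduction yields 3 nonzero rows, so the rank is 3.
Since rank = 3 (the number of vectors), the set is linearly independent.

linearly independent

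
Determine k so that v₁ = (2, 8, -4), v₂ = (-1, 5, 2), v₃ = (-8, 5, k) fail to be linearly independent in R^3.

Dependence holds iff the 3×3 matrix [v₁ v₂ v₃] is singular.
The determinant works out to 18*k - 288.
Setting this to zero gives k = 16.

k = 16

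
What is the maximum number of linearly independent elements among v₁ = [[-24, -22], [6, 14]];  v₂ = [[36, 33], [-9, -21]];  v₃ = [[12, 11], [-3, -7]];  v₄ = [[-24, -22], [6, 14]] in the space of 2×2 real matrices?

1

Represent each element by its coordinate vector in ℝ⁴.
Row-reduce the 4×4 matrix with these as rows.
Reduction leaves 1 leading entry, giving rank 1.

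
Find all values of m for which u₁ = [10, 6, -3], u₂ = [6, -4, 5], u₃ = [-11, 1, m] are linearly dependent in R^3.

m = -7/2

The vectors are dependent exactly when the determinant of the matrix with rows u₁, u₂, u₃ vanishes.
Expanding, det = -76*m - 266.
This vanishes exactly when m = -7/2.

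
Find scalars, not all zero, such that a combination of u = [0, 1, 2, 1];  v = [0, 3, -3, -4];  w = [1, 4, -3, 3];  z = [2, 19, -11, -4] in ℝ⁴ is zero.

2u + 3v + 2w - z = 0

Row-reduce the matrix with u, v, w, z as columns; the null space gives the coefficients.
A generator of the null space is (2, 3, 2, -1).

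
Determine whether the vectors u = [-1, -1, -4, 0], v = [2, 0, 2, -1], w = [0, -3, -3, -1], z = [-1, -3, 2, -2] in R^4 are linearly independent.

Row-reduce the matrix whose columns are u, v, w, z.
The reduction yields 4 nonzero rows, so the rank is 4.
Since rank = 4 (the number of vectors), the set is linearly independent.

linearly independent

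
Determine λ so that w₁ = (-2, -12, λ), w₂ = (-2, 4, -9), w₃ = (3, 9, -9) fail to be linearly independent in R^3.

λ = 15

The set is linearly dependent precisely when det[w₁; w₂; w₃] = 0.
Expanding, det = 450 - 30*λ.
Setting this to zero gives λ = 15.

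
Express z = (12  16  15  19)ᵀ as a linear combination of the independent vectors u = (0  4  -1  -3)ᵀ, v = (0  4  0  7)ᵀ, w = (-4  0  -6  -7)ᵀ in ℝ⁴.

z = 3u + v - 3w

Write z = α₁u + … + α₃w and equate components.
The system has the unique solution (α₁, α₂, α₃) = (3, 1, -3).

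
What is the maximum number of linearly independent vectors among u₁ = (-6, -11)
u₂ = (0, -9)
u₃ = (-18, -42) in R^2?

Row-reduce the 3×2 matrix with these as rows.
Exactly 2 pivots survive; hence the rank is 2.
(With 3 elements in a 2-dimensional space the rank is at most 2.)

2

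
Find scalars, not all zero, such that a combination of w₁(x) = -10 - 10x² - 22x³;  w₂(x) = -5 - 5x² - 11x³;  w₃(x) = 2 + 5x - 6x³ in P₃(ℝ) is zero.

w₁ - 2w₂ = 0

Write each element as a vector in ℝ⁴ using {1, x, …, x³}.
Row-reduce the matrix with w₁, w₂, w₃ as columns; the null space gives the coefficients.
The free variable yields coefficients (1, -2, 0) (any nonzero multiple also works).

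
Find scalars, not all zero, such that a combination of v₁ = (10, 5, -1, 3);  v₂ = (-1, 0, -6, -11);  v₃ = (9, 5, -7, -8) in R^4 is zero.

v₁ + v₂ - v₃ = 0

Row-reduce the matrix with v₁, v₂, v₃ as columns; the null space gives the coefficients.
One solution (up to scaling) is (1, 1, -1).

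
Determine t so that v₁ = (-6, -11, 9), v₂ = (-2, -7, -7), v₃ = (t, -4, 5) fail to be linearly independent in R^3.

t = -17/7

The vectors are dependent exactly when the determinant of the matrix with rows v₁, v₂, v₃ vanishes.
Cofactor expansion gives det = 140*t + 340.
This vanishes exactly when t = -17/7.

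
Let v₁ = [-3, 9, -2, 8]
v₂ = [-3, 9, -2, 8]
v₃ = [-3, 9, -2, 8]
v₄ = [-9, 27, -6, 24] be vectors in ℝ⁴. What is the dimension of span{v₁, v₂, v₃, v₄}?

dim = 1

Row-reduce the 4×4 matrix with these as rows.
There is 1 pivot column, so rank = 1.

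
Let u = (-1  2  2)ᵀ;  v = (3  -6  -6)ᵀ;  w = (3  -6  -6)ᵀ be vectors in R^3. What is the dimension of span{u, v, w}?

Apply Gaussian elimination to the matrix whose rows are u, v, w.
The echelon form has 1 nonzero row, so the rank is 1.

dim = 1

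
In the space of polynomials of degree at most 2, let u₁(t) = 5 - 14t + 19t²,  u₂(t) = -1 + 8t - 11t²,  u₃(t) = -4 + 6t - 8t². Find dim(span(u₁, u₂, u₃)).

Represent each element by its coordinate vector in ℝ³.
Form the matrix with u₁, u₂, u₃ as columns and reduce.
There are 2 pivot columns, so rank = 2.

dim = 2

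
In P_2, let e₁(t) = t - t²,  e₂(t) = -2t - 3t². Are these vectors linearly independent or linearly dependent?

Write each element as a coordinate vector in ℝ³ using {1, t, t²}.
Row-reduce the matrix whose columns are e₁, e₂.
The reduction yields 2 nonzero rows, so the rank is 2.
Since rank = 2 (the number of vectors), the set is linearly independent.

linearly independent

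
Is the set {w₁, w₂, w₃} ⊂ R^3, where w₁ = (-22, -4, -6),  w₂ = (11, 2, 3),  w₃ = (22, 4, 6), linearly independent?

linearly dependent

The matrix [w₁|w₂|w₃] has determinant 0.
A zero determinant means the columns are linearly dependent.
Indeed w₁ + 2w₂ = 0.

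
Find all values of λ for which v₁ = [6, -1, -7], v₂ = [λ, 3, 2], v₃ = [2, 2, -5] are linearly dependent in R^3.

λ = -4

The vectors are dependent exactly when the determinant of the matrix with rows v₁, v₂, v₃ vanishes.
Cofactor expansion gives det = -19*λ - 76.
This vanishes exactly when λ = -4.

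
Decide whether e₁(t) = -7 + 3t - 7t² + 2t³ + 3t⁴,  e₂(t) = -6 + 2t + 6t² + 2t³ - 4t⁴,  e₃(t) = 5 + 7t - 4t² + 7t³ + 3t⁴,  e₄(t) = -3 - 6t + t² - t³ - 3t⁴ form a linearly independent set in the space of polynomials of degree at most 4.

linearly independent

Write each element as a coordinate vector in ℝ⁵ using {1, t, …, t⁴}.
Place the vectors as rows of a 4×5 matrix and reduce to echelon form.
The reduction yields 4 nonzero rows, so the rank is 4.
Since rank = 4 (the number of vectors), the set is linearly independent.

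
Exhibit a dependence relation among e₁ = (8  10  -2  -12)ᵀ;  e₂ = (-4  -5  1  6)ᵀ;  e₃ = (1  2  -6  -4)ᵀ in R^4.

e₁ + 2e₂ = 0

Write the vectors as columns of a matrix and find a nonzero vector in its null space.
One solution (up to scaling) is (1, 2, 0).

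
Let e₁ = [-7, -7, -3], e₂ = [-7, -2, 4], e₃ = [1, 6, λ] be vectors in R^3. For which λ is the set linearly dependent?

λ = 52/7

Place the vectors as rows of a 3×3 matrix; dependence ⇔ determinant zero.
Expanding, det = 260 - 35*λ.
Setting this to zero gives λ = 52/7.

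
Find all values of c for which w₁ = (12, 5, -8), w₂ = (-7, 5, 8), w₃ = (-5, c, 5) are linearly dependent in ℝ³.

c = 15/8

Dependence holds iff the 3×3 matrix [w₁ w₂ w₃] is singular.
Expanding, det = 75 - 40*c.
This vanishes exactly when c = 15/8.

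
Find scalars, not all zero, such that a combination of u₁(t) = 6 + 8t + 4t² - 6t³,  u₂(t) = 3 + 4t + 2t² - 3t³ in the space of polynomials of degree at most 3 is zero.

Pass to coordinate vectors relative to the basis {1, t, …, t³}.
Row-reduce the matrix with u₁, u₂ as columns; the null space gives the coefficients.
One solution (up to scaling) is (1, -2).

u₁ - 2u₂ = 0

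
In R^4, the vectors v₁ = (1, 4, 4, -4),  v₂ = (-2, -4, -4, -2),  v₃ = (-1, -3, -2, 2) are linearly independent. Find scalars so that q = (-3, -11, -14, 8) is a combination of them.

Solve the system with v₁, v₂, v₃ as columns and q as the right-hand side.
Row-reducing the augmented matrix gives the unique coefficients (c₁, c₂, c₃) = (-4, 1, -3).

q = -4v₁ + v₂ - 3v₃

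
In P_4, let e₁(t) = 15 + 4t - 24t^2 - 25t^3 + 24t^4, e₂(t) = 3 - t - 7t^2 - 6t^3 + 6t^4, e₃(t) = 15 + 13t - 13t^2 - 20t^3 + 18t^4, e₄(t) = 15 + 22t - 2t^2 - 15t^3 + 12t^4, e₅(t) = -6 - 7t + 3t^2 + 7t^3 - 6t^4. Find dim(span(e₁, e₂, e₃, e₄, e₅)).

dim = 2

Use coordinates relative to {1, t, …, t^4}.
Apply Gaussian elimination to the matrix whose rows are e₁, e₂, e₃, e₄, e₅.
There are 2 pivot columns, so rank = 2.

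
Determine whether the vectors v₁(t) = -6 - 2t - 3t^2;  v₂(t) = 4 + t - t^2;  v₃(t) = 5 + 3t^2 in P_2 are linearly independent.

Write each element as a coordinate vector in ℝ³ using {1, t, t^2}.
The matrix [v₁|v₂|v₃] has determinant 31.
A nonzero determinant means the columns are linearly independent.

linearly independent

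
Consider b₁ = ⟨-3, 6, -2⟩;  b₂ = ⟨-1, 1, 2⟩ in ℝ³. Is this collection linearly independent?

Place the vectors as rows of a 2×3 matrix and reduce to echelon form.
The reduction yields 2 nonzero rows, so the rank is 2.
Since rank = 2 (the number of vectors), the set is linearly independent.

linearly independent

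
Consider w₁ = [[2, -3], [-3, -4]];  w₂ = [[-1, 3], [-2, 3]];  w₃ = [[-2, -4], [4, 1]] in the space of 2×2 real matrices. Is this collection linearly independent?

Write each element as a coordinate vector in ℝ⁴ using {E₁₁, E₁₂, E₂₁, E₂₂}.
Row-reduce the matrix whose columns are w₁, w₂, w₃.
The reduction yields 3 nonzero rows, so the rank is 3.
Since rank = 3 (the number of vectors), the set is linearly independent.

linearly independent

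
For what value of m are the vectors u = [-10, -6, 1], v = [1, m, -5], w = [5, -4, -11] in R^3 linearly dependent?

The set is linearly dependent precisely when det[u; v; w] = 0.
Expanding, det = 105*m + 280.
This vanishes exactly when m = -8/3.

m = -8/3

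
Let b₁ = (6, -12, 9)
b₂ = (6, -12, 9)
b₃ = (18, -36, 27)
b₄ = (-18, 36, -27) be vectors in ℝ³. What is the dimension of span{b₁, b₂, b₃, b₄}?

1

Form the matrix with b₁, b₂, b₃, b₄ as columns and reduce.
Exactly 1 pivot survives; hence the rank is 1.
(With 4 elements in a 3-dimensional space the rank is at most 3.)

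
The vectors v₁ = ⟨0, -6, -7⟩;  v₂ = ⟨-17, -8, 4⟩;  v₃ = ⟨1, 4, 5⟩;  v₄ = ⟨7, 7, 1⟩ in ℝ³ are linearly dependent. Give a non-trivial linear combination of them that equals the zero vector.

Row-reduce the matrix with v₁, v₂, v₃, v₄ as columns; the null space gives the coefficients.
One solution (up to scaling) is (3, 1, 3, 2).

3v₁ + v₂ + 3v₃ + 2v₄ = 0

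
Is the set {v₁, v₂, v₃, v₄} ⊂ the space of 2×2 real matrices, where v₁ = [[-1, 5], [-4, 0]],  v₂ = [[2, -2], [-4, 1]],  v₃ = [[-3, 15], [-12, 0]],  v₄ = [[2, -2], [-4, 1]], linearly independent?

linearly dependent

Write each element as a coordinate vector in ℝ⁴ using {E₁₁, E₁₂, E₂₁, E₂₂}.
Two of the vectors are equal, giving an immediate dependence.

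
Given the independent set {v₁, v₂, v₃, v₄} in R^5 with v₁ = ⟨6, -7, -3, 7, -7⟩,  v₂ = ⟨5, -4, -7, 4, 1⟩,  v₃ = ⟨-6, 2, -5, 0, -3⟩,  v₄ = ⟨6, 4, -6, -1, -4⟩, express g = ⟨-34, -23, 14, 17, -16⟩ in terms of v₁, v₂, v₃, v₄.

g = 3v₁ - 2v₂ + 3v₃ - 4v₄

Since v₁, v₂, v₃, v₄ are independent, the coefficients expressing g are uniquely determined by a linear system.
The system has the unique solution (c₁, …, c₄) = (3, -2, 3, -4).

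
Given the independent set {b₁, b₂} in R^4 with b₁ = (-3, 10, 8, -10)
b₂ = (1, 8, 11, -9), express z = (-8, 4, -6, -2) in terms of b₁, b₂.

Solve the system with b₁, b₂ as columns and z as the right-hand side.
Row-reducing the augmented matrix gives the unique coefficients (α₁, α₂) = (2, -2).

z = 2b₁ - 2b₂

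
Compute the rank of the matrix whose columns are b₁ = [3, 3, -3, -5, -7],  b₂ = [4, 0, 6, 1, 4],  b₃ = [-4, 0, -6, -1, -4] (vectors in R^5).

Put the 5×3 matrix [b₁|b₂|b₃] into echelon form.
The echelon form has 2 nonzero rows, so the rank is 2.

rank 2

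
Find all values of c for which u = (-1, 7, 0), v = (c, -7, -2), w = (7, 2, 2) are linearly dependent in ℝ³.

c = -44/7

Dependence holds iff the 3×3 matrix [u v w] is singular.
Expanding, det = -14*c - 88.
Solving -14*c - 88 = 0 yields c = -44/7.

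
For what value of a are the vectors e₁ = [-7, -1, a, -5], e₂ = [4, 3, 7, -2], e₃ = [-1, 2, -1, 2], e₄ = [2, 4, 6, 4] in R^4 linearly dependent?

Place the vectors as rows of a 4×4 matrix; dependence ⇔ determinant zero.
Expanding, det = 40*a + 660.
Solving 40*a + 660 = 0 yields a = -33/2.

a = -33/2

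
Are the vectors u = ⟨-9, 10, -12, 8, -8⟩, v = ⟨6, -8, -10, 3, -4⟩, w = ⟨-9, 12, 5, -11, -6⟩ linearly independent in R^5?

Place the vectors as rows of a 3×5 matrix and reduce to echelon form.
The reduction yields 3 nonzero rows, so the rank is 3.
Since rank = 3 (the number of vectors), the set is linearly independent.

linearly independent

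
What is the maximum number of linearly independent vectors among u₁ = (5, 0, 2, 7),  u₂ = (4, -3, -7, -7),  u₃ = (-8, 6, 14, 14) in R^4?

Put the 4×3 matrix [u₁|u₂|u₃] into echelon form.
The echelon form has 2 nonzero rows, so the rank is 2.

2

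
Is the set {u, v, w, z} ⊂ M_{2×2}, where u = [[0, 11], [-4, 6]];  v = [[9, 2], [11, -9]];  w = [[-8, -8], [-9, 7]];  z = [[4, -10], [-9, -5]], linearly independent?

linearly independent

Write each element as a coordinate vector in ℝ⁴ using {E₁₁, E₁₂, E₂₁, E₂₂}.
The matrix [u|v|w|z] has determinant -3504.
A nonzero determinant means the columns are linearly independent.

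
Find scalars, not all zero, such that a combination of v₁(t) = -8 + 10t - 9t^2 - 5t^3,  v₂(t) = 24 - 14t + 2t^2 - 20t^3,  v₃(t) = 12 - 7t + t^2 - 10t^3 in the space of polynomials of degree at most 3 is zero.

Pass to coordinate vectors relative to the basis {1, t, …, t^3}.
Solve the homogeneous system with v₁, v₂, v₃ as columns by row-reducing the coefficient matrix.
One solution (up to scaling) is (0, 1, -2).

v₂ - 2v₃ = 0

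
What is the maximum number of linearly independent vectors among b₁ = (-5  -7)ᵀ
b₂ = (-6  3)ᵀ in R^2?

2

Form the matrix with b₁, b₂ as columns and reduce.
There are 2 pivot columns, so rank = 2.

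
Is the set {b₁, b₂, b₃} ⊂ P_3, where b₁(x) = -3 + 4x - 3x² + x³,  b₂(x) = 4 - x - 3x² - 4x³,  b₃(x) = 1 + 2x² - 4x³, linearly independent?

linearly independent

Write each element as a coordinate vector in ℝ⁴ using {1, x, …, x³}.
Place the vectors as rows of a 3×4 matrix and reduce to echelon form.
The reduction yields 3 nonzero rows, so the rank is 3.
Since rank = 3 (the number of vectors), the set is linearly independent.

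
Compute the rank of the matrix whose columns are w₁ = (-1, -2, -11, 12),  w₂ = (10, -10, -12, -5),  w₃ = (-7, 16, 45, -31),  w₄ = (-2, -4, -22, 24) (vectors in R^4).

rank 2

Apply Gaussian elimination to the matrix whose rows are w₁, w₂, w₃, w₄.
Reduction leaves 2 leading entries, giving rank 2.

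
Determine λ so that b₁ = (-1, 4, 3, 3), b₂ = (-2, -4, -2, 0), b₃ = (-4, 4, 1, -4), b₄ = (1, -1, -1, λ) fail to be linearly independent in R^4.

λ = -3/2

Place the vectors as rows of a 4×4 matrix; dependence ⇔ determinant zero.
The determinant works out to -36*λ - 54.
Solving -36*λ - 54 = 0 yields λ = -3/2.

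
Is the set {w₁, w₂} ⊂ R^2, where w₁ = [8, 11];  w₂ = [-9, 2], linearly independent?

Place the vectors as rows of a 2×2 matrix and reduce to echelon form.
The reduction yields 2 nonzero rows, so the rank is 2.
Since rank = 2 (the number of vectors), the set is linearly independent.

linearly independent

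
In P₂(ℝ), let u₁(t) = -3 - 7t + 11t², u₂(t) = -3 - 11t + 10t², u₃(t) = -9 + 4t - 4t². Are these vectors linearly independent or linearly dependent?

linearly independent

Write each element as a coordinate vector in ℝ³ using {1, t, t²}.
Row-reduce the matrix whose columns are u₁, u₂, u₃.
The reduction yields 3 nonzero rows, so the rank is 3.
Since rank = 3 (the number of vectors), the set is linearly independent.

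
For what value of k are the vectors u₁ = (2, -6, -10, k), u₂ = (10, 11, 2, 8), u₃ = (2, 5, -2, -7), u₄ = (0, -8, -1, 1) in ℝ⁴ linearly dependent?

The vectors are dependent exactly when the determinant of the matrix with rows u₁, u₂, u₃, u₄ vanishes.
The determinant works out to 220*k + 5610.
Solving 220*k + 5610 = 0 yields k = -51/2.

k = -51/2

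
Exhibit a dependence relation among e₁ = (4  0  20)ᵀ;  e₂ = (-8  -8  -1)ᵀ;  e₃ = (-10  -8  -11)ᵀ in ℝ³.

Write the vectors as columns of a matrix and find a nonzero vector in its null space.
A generator of the null space is (1, -2, 2).

e₁ - 2e₂ + 2e₃ = 0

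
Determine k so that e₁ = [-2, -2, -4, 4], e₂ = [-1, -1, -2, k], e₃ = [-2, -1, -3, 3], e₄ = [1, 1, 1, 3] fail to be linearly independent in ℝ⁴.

k = 2

Place the vectors as rows of a 4×4 matrix; dependence ⇔ determinant zero.
The determinant works out to 2*k - 4.
This vanishes exactly when k = 2.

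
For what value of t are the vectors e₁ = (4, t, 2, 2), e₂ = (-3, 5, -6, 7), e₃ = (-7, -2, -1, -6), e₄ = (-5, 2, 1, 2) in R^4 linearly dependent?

t = 2/9

Place the vectors as rows of a 4×4 matrix; dependence ⇔ determinant zero.
Expanding, det = 360*t - 80.
This vanishes exactly when t = 2/9.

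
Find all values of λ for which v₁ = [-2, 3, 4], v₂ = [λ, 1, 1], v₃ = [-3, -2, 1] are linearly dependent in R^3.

λ = -3/11

The vectors are dependent exactly when the determinant of the matrix with rows v₁, v₂, v₃ vanishes.
Cofactor expansion gives det = -11*λ - 3.
This vanishes exactly when λ = -3/11.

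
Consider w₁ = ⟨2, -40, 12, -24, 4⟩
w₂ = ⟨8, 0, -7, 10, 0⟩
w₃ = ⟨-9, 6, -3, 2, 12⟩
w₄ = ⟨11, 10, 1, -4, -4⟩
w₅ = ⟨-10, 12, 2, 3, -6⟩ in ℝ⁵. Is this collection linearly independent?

The matrix [w₁|w₂|w₃|w₄|w₅] has determinant 0.
A zero determinant means the columns are linearly dependent.
Indeed w₁ + 2w₂ + w₃ + w₄ + 2w₅ = 0.

linearly dependent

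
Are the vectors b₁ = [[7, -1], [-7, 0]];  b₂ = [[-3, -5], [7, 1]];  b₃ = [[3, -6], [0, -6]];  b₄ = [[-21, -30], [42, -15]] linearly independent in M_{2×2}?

Write each element as a coordinate vector in ℝ⁴ using {E₁₁, E₁₂, E₂₁, E₂₂}.
Row-reduce the matrix whose columns are b₁, b₂, b₃, b₄.
The reduction yields 3 nonzero rows, so the rank is 3.
Since rank 3 < 4, the set is linearly dependent.
Indeed 3b₁ - 3b₂ - 3b₃ + b₄ = 0.

linearly dependent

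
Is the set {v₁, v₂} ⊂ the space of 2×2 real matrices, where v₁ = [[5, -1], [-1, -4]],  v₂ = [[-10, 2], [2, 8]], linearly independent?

Write each element as a coordinate vector in ℝ⁴ using {E₁₁, E₁₂, E₂₁, E₂₂}.
Place the vectors as rows of a 2×4 matrix and reduce to echelon form.
The reduction yields 1 nonzero row, so the rank is 1.
Since rank 1 < 2, the set is linearly dependent.
Indeed 2v₁ + v₂ = 0.

linearly dependent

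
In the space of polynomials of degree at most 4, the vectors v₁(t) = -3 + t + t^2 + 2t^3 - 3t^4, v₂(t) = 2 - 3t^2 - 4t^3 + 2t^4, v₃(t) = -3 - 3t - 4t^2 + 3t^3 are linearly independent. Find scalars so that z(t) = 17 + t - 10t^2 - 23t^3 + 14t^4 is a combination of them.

z = -2v₁ + 4v₂ - v₃

Identify each element with its coordinate vector in ℝ⁵ via {1, t, …, t^4}.
Set up the augmented matrix [v₁ | v₂ | v₃ | z] and row-reduce.
Back-substitution yields (a₁, a₂, a₃) = (-2, 4, -1).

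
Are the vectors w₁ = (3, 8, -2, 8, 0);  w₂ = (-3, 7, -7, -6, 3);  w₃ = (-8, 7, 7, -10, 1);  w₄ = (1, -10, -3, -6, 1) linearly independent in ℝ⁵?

linearly independent

Place the vectors as rows of a 4×5 matrix and reduce to echelon form.
The reduction yields 4 nonzero rows, so the rank is 4.
Since rank = 4 (the number of vectors), the set is linearly independent.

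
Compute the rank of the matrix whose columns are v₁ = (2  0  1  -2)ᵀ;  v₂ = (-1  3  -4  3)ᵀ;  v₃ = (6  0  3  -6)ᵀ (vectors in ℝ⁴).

rank 2

Put the 4×3 matrix [v₁|v₂|v₃] into echelon form.
The echelon form has 2 nonzero rows, so the rank is 2.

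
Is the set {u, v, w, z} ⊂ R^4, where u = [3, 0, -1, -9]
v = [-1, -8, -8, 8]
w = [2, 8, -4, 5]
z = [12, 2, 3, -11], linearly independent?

Form the 4×4 matrix with these as columns; its determinant is 9238.
A nonzero determinant means the columns are linearly independent.

linearly independent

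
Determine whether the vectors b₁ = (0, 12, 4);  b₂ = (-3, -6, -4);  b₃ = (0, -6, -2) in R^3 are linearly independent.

Row-reduce the matrix whose columns are b₁, b₂, b₃.
The reduction yields 2 nonzero rows, so the rank is 2.
Since rank 2 < 3, the set is linearly dependent.
Indeed b₁ + 2b₃ = 0.

linearly dependent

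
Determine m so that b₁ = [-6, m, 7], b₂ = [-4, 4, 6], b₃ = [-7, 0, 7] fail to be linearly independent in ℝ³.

Place the vectors as rows of a 3×3 matrix; dependence ⇔ determinant zero.
The determinant works out to 28 - 14*m.
Setting this to zero gives m = 2.

m = 2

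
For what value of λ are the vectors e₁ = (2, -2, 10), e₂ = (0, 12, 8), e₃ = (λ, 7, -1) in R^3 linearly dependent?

The vectors are dependent exactly when the determinant of the matrix with rows e₁, e₂, e₃ vanishes.
The determinant works out to -136*λ - 136.
This vanishes exactly when λ = -1.

λ = -1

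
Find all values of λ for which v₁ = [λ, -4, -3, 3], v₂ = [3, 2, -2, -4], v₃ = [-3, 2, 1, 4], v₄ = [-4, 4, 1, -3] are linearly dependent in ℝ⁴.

λ = 8

Dependence holds iff the 4×4 matrix [v₁ v₂ v₃ v₄] is singular.
Cofactor expansion gives det = 400 - 50*λ.
Solving 400 - 50*λ = 0 yields λ = 8.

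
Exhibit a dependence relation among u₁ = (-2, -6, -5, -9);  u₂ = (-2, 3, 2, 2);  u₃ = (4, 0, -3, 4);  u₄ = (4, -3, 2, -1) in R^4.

Solve the homogeneous system with u₁, u₂, u₃, u₄ as columns by row-reducing the coefficient matrix.
The free variable yields coefficients (1, 3, 1, 1) (any nonzero multiple also works).

u₁ + 3u₂ + u₃ + u₄ = 0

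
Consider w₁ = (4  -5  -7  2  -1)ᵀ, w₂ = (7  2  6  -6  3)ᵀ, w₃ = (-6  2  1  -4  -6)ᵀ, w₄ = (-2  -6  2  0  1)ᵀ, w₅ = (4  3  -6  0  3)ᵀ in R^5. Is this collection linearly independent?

The matrix [w₁|w₂|w₃|w₄|w₅] has determinant 18750.
A nonzero determinant means the columns are linearly independent.

linearly independent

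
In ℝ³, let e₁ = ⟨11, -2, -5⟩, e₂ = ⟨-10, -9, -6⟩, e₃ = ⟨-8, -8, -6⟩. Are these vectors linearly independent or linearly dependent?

Row-reduce the matrix whose columns are e₁, e₂, e₃.
The reduction yields 3 nonzero rows, so the rank is 3.
Since rank = 3 (the number of vectors), the set is linearly independent.

linearly independent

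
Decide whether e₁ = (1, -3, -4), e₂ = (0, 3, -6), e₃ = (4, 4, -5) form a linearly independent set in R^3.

linearly independent

Place the vectors as rows of a 3×3 matrix and reduce to echelon form.
The reduction yields 3 nonzero rows, so the rank is 3.
Since rank = 3 (the number of vectors), the set is linearly independent.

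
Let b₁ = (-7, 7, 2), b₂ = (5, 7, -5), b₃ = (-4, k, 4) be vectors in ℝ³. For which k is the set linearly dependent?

The set is linearly dependent precisely when det[b₁; b₂; b₃] = 0.
Cofactor expansion gives det = -25*k - 140.
This vanishes exactly when k = -28/5.

k = -28/5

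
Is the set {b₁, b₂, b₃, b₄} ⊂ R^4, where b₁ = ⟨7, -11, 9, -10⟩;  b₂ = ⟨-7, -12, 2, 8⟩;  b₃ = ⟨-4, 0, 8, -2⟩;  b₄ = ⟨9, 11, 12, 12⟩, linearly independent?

linearly independent

Row-reduce the matrix whose columns are b₁, b₂, b₃, b₄.
The reduction yields 4 nonzero rows, so the rank is 4.
Since rank = 4 (the number of vectors), the set is linearly independent.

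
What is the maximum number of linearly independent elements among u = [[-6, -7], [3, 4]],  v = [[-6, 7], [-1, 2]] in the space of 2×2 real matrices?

2

Pass to coordinate vectors with respect to the basis {E₁₁, E₁₂, E₂₁, E₂₂}.
Apply Gaussian elimination to the matrix whose rows are u, v.
Exactly 2 pivots survive; hence the rank is 2.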